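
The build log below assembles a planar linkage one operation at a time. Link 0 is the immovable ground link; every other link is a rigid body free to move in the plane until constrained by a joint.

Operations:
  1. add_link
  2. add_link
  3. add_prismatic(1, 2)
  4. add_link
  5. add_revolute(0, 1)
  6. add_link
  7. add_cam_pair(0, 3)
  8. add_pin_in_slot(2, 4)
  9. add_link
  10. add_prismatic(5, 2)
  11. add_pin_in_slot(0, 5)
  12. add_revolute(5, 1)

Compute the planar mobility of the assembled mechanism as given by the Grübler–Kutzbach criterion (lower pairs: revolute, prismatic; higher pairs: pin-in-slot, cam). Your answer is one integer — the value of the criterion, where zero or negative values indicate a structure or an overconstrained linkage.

M = 4

L=1 J1=0 J2=0
add link → L=2 J1=0 J2=0
add link → L=3 J1=0 J2=0
P@1,2 dof=1 J1 → L=3 J1=1 J2=0
add link → L=4 J1=1 J2=0
R@0,1 dof=1 J1 → L=4 J1=2 J2=0
add link → L=5 J1=2 J2=0
C@0,3 dof=2 J2 → L=5 J1=2 J2=1
PS@2,4 dof=2 J2 → L=5 J1=2 J2=2
add link → L=6 J1=2 J2=2
P@5,2 dof=1 J1 → L=6 J1=3 J2=2
PS@0,5 dof=2 J2 → L=6 J1=3 J2=3
R@5,1 dof=1 J1 → L=6 J1=4 J2=3
M=3(L−1)−2J1−J2=3·5−2·4−3=4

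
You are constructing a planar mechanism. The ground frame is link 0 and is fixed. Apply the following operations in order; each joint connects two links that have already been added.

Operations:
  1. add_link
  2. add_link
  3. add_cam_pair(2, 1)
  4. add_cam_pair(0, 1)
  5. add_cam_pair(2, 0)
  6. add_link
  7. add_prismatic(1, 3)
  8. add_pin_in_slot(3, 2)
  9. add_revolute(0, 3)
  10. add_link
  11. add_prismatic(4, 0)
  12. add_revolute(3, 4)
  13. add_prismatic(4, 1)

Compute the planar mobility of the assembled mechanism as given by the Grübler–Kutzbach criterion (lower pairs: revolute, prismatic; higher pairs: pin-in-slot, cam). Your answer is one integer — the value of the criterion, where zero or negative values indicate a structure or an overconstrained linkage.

ground; <1,0,0>
#1 <2,0,0>
#2 <3,0,0>
C:2↔1 J2 <3,0,1>
C:0↔1 J2 <3,0,2>
C:2↔0 J2 <3,0,3>
#3 <4,0,3>
P:1↔3 J1 <4,1,3>
PS:3↔2 J2 <4,1,4>
R:0↔3 J1 <4,2,4>
#4 <5,2,4>
P:4↔0 J1 <5,3,4>
R:3↔4 J1 <5,4,4>
P:4↔1 J1 <5,5,4>
3×4 − 2×5 − 1×4 = -2

M = -2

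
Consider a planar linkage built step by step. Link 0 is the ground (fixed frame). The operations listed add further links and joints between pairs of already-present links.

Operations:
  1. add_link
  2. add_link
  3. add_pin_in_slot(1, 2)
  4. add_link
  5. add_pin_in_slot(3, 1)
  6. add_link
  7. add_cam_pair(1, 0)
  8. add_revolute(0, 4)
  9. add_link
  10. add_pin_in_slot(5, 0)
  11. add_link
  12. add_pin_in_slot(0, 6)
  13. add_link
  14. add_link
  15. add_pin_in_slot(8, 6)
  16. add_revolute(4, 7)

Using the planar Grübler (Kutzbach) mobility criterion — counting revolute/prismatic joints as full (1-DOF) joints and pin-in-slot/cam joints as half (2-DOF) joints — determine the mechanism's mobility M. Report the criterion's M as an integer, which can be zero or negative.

ground; <1,0,0>
#1 <2,0,0>
#2 <3,0,0>
PS:1↔2 J2 <3,0,1>
#3 <4,0,1>
PS:3↔1 J2 <4,0,2>
#4 <5,0,2>
C:1↔0 J2 <5,0,3>
R:0↔4 J1 <5,1,3>
#5 <6,1,3>
PS:5↔0 J2 <6,1,4>
#6 <7,1,4>
PS:0↔6 J2 <7,1,5>
#7 <8,1,5>
#8 <9,1,5>
PS:8↔6 J2 <9,1,6>
R:4↔7 J1 <9,2,6>
3×8 − 2×2 − 1×6 = 14

M = 14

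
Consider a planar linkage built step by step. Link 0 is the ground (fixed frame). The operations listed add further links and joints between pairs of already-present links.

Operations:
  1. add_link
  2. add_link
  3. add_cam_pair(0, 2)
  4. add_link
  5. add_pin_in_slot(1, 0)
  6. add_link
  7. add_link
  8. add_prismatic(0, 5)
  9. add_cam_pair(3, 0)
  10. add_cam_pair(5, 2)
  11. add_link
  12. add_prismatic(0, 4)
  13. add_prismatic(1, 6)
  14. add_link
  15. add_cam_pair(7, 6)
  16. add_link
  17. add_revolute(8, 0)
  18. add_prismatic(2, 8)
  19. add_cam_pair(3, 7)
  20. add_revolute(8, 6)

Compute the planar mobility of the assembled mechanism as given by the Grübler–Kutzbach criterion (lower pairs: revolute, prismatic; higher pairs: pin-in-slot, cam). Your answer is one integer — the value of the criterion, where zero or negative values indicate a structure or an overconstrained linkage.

ground; <1,0,0>
#1 <2,0,0>
#2 <3,0,0>
C:0↔2 J2 <3,0,1>
#3 <4,0,1>
PS:1↔0 J2 <4,0,2>
#4 <5,0,2>
#5 <6,0,2>
P:0↔5 J1 <6,1,2>
C:3↔0 J2 <6,1,3>
C:5↔2 J2 <6,1,4>
#6 <7,1,4>
P:0↔4 J1 <7,2,4>
P:1↔6 J1 <7,3,4>
#7 <8,3,4>
C:7↔6 J2 <8,3,5>
#8 <9,3,5>
R:8↔0 J1 <9,4,5>
P:2↔8 J1 <9,5,5>
C:3↔7 J2 <9,5,6>
R:8↔6 J1 <9,6,6>
3×8 − 2×6 − 1×6 = 6

M = 6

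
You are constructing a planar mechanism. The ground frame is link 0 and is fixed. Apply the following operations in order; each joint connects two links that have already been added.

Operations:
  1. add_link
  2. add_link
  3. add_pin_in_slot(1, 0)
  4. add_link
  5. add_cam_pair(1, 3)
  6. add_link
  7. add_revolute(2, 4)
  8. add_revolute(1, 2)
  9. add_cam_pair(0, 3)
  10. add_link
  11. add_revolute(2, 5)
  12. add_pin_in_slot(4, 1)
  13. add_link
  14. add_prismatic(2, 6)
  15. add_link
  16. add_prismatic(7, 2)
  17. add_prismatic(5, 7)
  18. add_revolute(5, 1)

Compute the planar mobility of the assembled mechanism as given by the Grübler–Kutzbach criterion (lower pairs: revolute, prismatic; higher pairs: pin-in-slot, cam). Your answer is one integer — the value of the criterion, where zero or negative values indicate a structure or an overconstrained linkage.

L=1 J1=0 J2=0
add link → L=2 J1=0 J2=0
add link → L=3 J1=0 J2=0
PS@1,0 dof=2 J2 → L=3 J1=0 J2=1
add link → L=4 J1=0 J2=1
C@1,3 dof=2 J2 → L=4 J1=0 J2=2
add link → L=5 J1=0 J2=2
R@2,4 dof=1 J1 → L=5 J1=1 J2=2
R@1,2 dof=1 J1 → L=5 J1=2 J2=2
C@0,3 dof=2 J2 → L=5 J1=2 J2=3
add link → L=6 J1=2 J2=3
R@2,5 dof=1 J1 → L=6 J1=3 J2=3
PS@4,1 dof=2 J2 → L=6 J1=3 J2=4
add link → L=7 J1=3 J2=4
P@2,6 dof=1 J1 → L=7 J1=4 J2=4
add link → L=8 J1=4 J2=4
P@7,2 dof=1 J1 → L=8 J1=5 J2=4
P@5,7 dof=1 J1 → L=8 J1=6 J2=4
R@5,1 dof=1 J1 → L=8 J1=7 J2=4
M=3(L−1)−2J1−J2=3·7−2·7−4=3

M = 3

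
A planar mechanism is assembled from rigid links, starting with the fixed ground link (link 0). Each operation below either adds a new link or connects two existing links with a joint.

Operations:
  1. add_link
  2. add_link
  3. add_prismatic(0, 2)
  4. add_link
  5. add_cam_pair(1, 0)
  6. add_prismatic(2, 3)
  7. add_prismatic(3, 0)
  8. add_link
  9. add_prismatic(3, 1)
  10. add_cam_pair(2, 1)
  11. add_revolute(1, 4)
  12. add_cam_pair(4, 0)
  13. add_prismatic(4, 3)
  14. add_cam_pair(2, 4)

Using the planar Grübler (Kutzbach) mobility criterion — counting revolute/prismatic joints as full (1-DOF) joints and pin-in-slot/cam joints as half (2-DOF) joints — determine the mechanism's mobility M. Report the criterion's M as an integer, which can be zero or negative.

(L,J1,J2)=(1,0,0); link0 fixed
link1: (2,0,0)
link2: (3,0,0)
P 0-2 [J1]: (3,1,0)
link3: (4,1,0)
C 1-0 [J2]: (4,1,1)
P 2-3 [J1]: (4,2,1)
P 3-0 [J1]: (4,3,1)
link4: (5,3,1)
P 3-1 [J1]: (5,4,1)
C 2-1 [J2]: (5,4,2)
R 1-4 [J1]: (5,5,2)
C 4-0 [J2]: (5,5,3)
P 4-3 [J1]: (5,6,3)
C 2-4 [J2]: (5,6,4)
Grübler: 3·4 − 2·6 − 4 = -4

M = -4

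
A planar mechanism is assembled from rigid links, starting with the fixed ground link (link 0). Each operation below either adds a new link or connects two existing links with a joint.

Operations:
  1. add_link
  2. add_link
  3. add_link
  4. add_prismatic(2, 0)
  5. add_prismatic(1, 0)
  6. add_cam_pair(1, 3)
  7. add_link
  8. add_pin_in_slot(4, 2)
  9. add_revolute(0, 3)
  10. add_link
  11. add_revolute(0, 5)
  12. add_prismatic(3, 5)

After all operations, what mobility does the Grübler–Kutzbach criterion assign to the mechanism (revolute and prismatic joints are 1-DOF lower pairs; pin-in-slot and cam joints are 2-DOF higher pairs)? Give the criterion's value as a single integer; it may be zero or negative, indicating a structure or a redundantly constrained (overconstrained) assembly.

ground; <1,0,0>
#1 <2,0,0>
#2 <3,0,0>
#3 <4,0,0>
P:2↔0 J1 <4,1,0>
P:1↔0 J1 <4,2,0>
C:1↔3 J2 <4,2,1>
#4 <5,2,1>
PS:4↔2 J2 <5,2,2>
R:0↔3 J1 <5,3,2>
#5 <6,3,2>
R:0↔5 J1 <6,4,2>
P:3↔5 J1 <6,5,2>
3×5 − 2×5 − 1×2 = 3

M = 3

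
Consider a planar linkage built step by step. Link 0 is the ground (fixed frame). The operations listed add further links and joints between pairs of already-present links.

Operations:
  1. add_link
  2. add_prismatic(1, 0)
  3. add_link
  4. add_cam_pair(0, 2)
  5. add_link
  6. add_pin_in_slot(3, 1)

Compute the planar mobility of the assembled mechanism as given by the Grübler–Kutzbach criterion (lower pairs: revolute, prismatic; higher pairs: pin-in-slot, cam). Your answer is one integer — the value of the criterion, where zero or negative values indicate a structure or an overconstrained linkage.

[1;0;0] (link 0 is ground)
L+ [2;0;0]
P(1,0)∈J1 [2;1;0]
L+ [3;1;0]
C(0,2)∈J2 [3;1;1]
L+ [4;1;1]
PS(3,1)∈J2 [4;1;2]
mobility = 9 − 2 − 2 = 5

M = 5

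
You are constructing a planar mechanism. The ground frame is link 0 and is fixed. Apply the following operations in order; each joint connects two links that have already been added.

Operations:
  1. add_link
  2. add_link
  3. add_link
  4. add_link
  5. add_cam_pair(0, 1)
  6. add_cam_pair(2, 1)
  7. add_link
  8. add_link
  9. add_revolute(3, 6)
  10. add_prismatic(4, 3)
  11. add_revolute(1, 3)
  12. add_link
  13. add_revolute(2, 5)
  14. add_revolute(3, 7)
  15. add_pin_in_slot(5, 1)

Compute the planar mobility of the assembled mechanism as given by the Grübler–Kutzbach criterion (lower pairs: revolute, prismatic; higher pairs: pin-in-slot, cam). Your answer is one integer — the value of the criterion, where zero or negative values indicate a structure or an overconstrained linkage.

M = 8

[1;0;0] (link 0 is ground)
L+ [2;0;0]
L+ [3;0;0]
L+ [4;0;0]
L+ [5;0;0]
C(0,1)∈J2 [5;0;1]
C(2,1)∈J2 [5;0;2]
L+ [6;0;2]
L+ [7;0;2]
R(3,6)∈J1 [7;1;2]
P(4,3)∈J1 [7;2;2]
R(1,3)∈J1 [7;3;2]
L+ [8;3;2]
R(2,5)∈J1 [8;4;2]
R(3,7)∈J1 [8;5;2]
PS(5,1)∈J2 [8;5;3]
mobility = 21 − 10 − 3 = 8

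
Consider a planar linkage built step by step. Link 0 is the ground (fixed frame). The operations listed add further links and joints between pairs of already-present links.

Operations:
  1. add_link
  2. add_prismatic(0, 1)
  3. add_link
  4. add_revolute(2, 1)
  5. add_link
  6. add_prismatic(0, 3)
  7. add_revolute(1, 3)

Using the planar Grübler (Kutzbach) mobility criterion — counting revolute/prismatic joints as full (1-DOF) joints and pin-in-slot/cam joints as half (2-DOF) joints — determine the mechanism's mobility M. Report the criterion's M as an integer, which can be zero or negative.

L=1 J1=0 J2=0
add link → L=2 J1=0 J2=0
P@0,1 dof=1 J1 → L=2 J1=1 J2=0
add link → L=3 J1=1 J2=0
R@2,1 dof=1 J1 → L=3 J1=2 J2=0
add link → L=4 J1=2 J2=0
P@0,3 dof=1 J1 → L=4 J1=3 J2=0
R@1,3 dof=1 J1 → L=4 J1=4 J2=0
M=3(L−1)−2J1−J2=3·3−2·4−0=1

M = 1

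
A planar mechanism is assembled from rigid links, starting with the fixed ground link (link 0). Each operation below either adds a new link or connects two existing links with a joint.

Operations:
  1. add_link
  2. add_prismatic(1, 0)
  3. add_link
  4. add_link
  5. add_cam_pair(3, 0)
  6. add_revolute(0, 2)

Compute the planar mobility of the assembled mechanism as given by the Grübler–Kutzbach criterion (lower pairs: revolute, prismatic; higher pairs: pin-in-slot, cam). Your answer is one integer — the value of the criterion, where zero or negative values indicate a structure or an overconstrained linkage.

(L,J1,J2)=(1,0,0); link0 fixed
link1: (2,0,0)
P 1-0 [J1]: (2,1,0)
link2: (3,1,0)
link3: (4,1,0)
C 3-0 [J2]: (4,1,1)
R 0-2 [J1]: (4,2,1)
Grübler: 3·3 − 2·2 − 1 = 4

M = 4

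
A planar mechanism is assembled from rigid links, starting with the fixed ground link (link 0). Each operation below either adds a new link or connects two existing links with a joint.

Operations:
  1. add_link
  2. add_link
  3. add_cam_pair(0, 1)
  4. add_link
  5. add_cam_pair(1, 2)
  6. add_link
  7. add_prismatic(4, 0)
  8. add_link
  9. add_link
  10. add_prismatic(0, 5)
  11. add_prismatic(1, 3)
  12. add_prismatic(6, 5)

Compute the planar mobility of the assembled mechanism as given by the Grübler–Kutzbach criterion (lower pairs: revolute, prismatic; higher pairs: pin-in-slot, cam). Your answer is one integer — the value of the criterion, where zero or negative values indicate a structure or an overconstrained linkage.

L=1 J1=0 J2=0
add link → L=2 J1=0 J2=0
add link → L=3 J1=0 J2=0
C@0,1 dof=2 J2 → L=3 J1=0 J2=1
add link → L=4 J1=0 J2=1
C@1,2 dof=2 J2 → L=4 J1=0 J2=2
add link → L=5 J1=0 J2=2
P@4,0 dof=1 J1 → L=5 J1=1 J2=2
add link → L=6 J1=1 J2=2
add link → L=7 J1=1 J2=2
P@0,5 dof=1 J1 → L=7 J1=2 J2=2
P@1,3 dof=1 J1 → L=7 J1=3 J2=2
P@6,5 dof=1 J1 → L=7 J1=4 J2=2
M=3(L−1)−2J1−J2=3·6−2·4−2=8

M = 8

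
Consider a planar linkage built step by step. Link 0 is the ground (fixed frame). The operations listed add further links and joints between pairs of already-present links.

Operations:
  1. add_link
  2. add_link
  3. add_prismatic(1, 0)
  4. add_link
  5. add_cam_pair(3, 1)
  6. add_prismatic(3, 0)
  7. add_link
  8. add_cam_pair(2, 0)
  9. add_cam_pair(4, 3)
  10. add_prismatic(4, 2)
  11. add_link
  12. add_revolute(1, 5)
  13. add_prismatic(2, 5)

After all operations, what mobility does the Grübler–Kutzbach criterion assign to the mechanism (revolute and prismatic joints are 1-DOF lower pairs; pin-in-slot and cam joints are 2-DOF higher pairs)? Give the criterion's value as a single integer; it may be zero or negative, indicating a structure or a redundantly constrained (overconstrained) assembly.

M = 2

L=1 J1=0 J2=0
add link → L=2 J1=0 J2=0
add link → L=3 J1=0 J2=0
P@1,0 dof=1 J1 → L=3 J1=1 J2=0
add link → L=4 J1=1 J2=0
C@3,1 dof=2 J2 → L=4 J1=1 J2=1
P@3,0 dof=1 J1 → L=4 J1=2 J2=1
add link → L=5 J1=2 J2=1
C@2,0 dof=2 J2 → L=5 J1=2 J2=2
C@4,3 dof=2 J2 → L=5 J1=2 J2=3
P@4,2 dof=1 J1 → L=5 J1=3 J2=3
add link → L=6 J1=3 J2=3
R@1,5 dof=1 J1 → L=6 J1=4 J2=3
P@2,5 dof=1 J1 → L=6 J1=5 J2=3
M=3(L−1)−2J1−J2=3·5−2·5−3=2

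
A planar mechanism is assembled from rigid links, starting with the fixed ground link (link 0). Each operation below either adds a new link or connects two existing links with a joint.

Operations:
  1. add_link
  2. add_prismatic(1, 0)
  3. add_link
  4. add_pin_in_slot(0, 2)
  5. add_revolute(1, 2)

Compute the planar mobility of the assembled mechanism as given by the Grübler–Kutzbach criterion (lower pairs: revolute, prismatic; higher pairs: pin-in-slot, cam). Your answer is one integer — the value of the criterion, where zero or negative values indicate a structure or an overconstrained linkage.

[1;0;0] (link 0 is ground)
L+ [2;0;0]
P(1,0)∈J1 [2;1;0]
L+ [3;1;0]
PS(0,2)∈J2 [3;1;1]
R(1,2)∈J1 [3;2;1]
mobility = 6 − 4 − 1 = 1

M = 1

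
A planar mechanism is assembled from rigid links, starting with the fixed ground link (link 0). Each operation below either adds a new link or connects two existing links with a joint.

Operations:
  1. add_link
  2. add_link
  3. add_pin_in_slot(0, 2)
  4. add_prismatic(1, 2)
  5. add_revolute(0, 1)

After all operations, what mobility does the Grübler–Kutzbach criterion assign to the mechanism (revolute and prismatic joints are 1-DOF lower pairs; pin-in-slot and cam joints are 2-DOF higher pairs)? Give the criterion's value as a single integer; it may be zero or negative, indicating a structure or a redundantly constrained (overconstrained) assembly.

M = 1

L=1 J1=0 J2=0
add link → L=2 J1=0 J2=0
add link → L=3 J1=0 J2=0
PS@0,2 dof=2 J2 → L=3 J1=0 J2=1
P@1,2 dof=1 J1 → L=3 J1=1 J2=1
R@0,1 dof=1 J1 → L=3 J1=2 J2=1
M=3(L−1)−2J1−J2=3·2−2·2−1=1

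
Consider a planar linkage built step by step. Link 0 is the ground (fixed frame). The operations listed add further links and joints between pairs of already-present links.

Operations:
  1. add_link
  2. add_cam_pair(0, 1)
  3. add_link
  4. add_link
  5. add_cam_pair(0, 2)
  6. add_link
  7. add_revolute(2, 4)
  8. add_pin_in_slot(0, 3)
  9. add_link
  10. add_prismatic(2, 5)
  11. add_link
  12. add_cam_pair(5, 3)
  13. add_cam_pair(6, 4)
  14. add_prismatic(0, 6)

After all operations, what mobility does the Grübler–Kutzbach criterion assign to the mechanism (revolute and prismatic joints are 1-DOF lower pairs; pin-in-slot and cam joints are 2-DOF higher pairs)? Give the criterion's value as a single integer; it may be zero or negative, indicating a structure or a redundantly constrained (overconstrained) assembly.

(L,J1,J2)=(1,0,0); link0 fixed
link1: (2,0,0)
C 0-1 [J2]: (2,0,1)
link2: (3,0,1)
link3: (4,0,1)
C 0-2 [J2]: (4,0,2)
link4: (5,0,2)
R 2-4 [J1]: (5,1,2)
PS 0-3 [J2]: (5,1,3)
link5: (6,1,3)
P 2-5 [J1]: (6,2,3)
link6: (7,2,3)
C 5-3 [J2]: (7,2,4)
C 6-4 [J2]: (7,2,5)
P 0-6 [J1]: (7,3,5)
Grübler: 3·6 − 2·3 − 5 = 7

M = 7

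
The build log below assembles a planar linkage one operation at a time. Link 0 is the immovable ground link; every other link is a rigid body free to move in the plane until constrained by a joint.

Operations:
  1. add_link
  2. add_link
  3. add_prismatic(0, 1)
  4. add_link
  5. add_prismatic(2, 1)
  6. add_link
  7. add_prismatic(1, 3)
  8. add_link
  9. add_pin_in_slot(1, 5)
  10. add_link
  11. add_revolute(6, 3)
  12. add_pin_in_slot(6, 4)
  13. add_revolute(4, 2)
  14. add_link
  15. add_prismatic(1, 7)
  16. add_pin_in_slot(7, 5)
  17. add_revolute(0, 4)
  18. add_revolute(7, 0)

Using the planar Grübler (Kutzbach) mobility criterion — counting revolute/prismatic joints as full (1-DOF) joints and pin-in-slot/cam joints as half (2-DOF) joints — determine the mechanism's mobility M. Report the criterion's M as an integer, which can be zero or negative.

link 0 = ground. State L|J1|J2 = 1|0|0
+link1  2|0|0
+link2  3|0|0
P(0,1) f=1→J1  3|1|0
+link3  4|1|0
P(2,1) f=1→J1  4|2|0
+link4  5|2|0
P(1,3) f=1→J1  5|3|0
+link5  6|3|0
PS(1,5) f=2→J2  6|3|1
+link6  7|3|1
R(6,3) f=1→J1  7|4|1
PS(6,4) f=2→J2  7|4|2
R(4,2) f=1→J1  7|5|2
+link7  8|5|2
P(1,7) f=1→J1  8|6|2
PS(7,5) f=2→J2  8|6|3
R(0,4) f=1→J1  8|7|3
R(7,0) f=1→J1  8|8|3
M = 3(8−1)−2·8−3 = 21−16−3 = 2

M = 2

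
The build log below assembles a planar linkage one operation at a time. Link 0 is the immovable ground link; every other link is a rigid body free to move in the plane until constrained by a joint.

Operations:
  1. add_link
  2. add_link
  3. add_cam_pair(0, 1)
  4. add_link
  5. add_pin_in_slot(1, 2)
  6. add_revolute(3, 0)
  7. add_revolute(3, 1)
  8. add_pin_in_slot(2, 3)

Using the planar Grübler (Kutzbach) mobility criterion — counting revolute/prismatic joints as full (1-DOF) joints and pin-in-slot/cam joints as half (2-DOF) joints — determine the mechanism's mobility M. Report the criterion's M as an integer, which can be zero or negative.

M = 2

link 0 = ground. State L|J1|J2 = 1|0|0
+link1  2|0|0
+link2  3|0|0
C(0,1) f=2→J2  3|0|1
+link3  4|0|1
PS(1,2) f=2→J2  4|0|2
R(3,0) f=1→J1  4|1|2
R(3,1) f=1→J1  4|2|2
PS(2,3) f=2→J2  4|2|3
M = 3(4−1)−2·2−3 = 9−4−3 = 2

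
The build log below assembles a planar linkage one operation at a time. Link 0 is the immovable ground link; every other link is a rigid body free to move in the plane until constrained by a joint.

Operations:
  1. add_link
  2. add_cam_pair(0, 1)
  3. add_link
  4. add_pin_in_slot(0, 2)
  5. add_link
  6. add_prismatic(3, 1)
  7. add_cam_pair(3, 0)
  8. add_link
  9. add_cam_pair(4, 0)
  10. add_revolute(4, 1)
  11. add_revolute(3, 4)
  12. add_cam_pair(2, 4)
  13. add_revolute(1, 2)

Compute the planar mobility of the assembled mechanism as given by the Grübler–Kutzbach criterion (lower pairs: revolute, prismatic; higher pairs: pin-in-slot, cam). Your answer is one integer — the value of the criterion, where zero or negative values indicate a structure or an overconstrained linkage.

ground; <1,0,0>
#1 <2,0,0>
C:0↔1 J2 <2,0,1>
#2 <3,0,1>
PS:0↔2 J2 <3,0,2>
#3 <4,0,2>
P:3↔1 J1 <4,1,2>
C:3↔0 J2 <4,1,3>
#4 <5,1,3>
C:4↔0 J2 <5,1,4>
R:4↔1 J1 <5,2,4>
R:3↔4 J1 <5,3,4>
C:2↔4 J2 <5,3,5>
R:1↔2 J1 <5,4,5>
3×4 − 2×4 − 1×5 = -1

M = -1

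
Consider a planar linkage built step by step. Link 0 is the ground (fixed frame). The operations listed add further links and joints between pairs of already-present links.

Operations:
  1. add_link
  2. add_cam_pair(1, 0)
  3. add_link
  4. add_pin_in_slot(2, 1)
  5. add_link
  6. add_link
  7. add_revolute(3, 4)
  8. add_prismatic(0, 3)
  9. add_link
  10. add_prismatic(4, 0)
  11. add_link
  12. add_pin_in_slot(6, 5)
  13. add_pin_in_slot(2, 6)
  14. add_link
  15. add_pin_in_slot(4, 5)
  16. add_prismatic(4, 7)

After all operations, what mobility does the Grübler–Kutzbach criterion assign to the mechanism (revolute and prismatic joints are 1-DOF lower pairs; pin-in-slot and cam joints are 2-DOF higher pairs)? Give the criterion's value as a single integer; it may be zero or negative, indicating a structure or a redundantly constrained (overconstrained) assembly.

L=1 J1=0 J2=0
add link → L=2 J1=0 J2=0
C@1,0 dof=2 J2 → L=2 J1=0 J2=1
add link → L=3 J1=0 J2=1
PS@2,1 dof=2 J2 → L=3 J1=0 J2=2
add link → L=4 J1=0 J2=2
add link → L=5 J1=0 J2=2
R@3,4 dof=1 J1 → L=5 J1=1 J2=2
P@0,3 dof=1 J1 → L=5 J1=2 J2=2
add link → L=6 J1=2 J2=2
P@4,0 dof=1 J1 → L=6 J1=3 J2=2
add link → L=7 J1=3 J2=2
PS@6,5 dof=2 J2 → L=7 J1=3 J2=3
PS@2,6 dof=2 J2 → L=7 J1=3 J2=4
add link → L=8 J1=3 J2=4
PS@4,5 dof=2 J2 → L=8 J1=3 J2=5
P@4,7 dof=1 J1 → L=8 J1=4 J2=5
M=3(L−1)−2J1−J2=3·7−2·4−5=8

M = 8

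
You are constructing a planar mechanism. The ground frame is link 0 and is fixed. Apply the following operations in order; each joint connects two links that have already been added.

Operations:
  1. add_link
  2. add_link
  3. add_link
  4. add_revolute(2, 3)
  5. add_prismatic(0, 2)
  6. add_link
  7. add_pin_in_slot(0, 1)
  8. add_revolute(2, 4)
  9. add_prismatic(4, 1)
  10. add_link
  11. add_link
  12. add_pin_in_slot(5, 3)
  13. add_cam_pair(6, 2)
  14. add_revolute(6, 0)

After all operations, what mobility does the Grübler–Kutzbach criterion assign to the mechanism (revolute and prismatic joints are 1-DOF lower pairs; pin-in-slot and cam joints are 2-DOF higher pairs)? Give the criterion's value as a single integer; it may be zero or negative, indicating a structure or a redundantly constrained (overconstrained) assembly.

M = 5

(L,J1,J2)=(1,0,0); link0 fixed
link1: (2,0,0)
link2: (3,0,0)
link3: (4,0,0)
R 2-3 [J1]: (4,1,0)
P 0-2 [J1]: (4,2,0)
link4: (5,2,0)
PS 0-1 [J2]: (5,2,1)
R 2-4 [J1]: (5,3,1)
P 4-1 [J1]: (5,4,1)
link5: (6,4,1)
link6: (7,4,1)
PS 5-3 [J2]: (7,4,2)
C 6-2 [J2]: (7,4,3)
R 6-0 [J1]: (7,5,3)
Grübler: 3·6 − 2·5 − 3 = 5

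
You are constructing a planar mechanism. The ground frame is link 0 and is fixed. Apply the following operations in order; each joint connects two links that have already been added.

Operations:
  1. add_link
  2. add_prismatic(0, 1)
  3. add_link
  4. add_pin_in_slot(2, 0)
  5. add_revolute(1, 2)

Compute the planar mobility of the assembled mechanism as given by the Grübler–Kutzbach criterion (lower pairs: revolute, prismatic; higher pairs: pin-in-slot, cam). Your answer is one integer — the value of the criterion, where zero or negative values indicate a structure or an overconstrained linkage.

ground; <1,0,0>
#1 <2,0,0>
P:0↔1 J1 <2,1,0>
#2 <3,1,0>
PS:2↔0 J2 <3,1,1>
R:1↔2 J1 <3,2,1>
3×2 − 2×2 − 1×1 = 1

M = 1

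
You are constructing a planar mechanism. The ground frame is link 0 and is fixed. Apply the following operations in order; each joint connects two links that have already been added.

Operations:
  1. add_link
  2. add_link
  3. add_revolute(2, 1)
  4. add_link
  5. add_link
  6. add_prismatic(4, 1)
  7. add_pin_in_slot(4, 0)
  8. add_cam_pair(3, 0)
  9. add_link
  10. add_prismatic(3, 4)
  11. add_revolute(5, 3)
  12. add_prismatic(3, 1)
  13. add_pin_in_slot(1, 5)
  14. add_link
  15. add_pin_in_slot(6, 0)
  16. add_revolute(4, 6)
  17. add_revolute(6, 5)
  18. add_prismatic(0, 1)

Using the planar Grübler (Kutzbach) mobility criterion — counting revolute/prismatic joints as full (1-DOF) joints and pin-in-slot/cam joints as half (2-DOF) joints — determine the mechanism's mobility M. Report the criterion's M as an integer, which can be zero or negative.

M = -2

(L,J1,J2)=(1,0,0); link0 fixed
link1: (2,0,0)
link2: (3,0,0)
R 2-1 [J1]: (3,1,0)
link3: (4,1,0)
link4: (5,1,0)
P 4-1 [J1]: (5,2,0)
PS 4-0 [J2]: (5,2,1)
C 3-0 [J2]: (5,2,2)
link5: (6,2,2)
P 3-4 [J1]: (6,3,2)
R 5-3 [J1]: (6,4,2)
P 3-1 [J1]: (6,5,2)
PS 1-5 [J2]: (6,5,3)
link6: (7,5,3)
PS 6-0 [J2]: (7,5,4)
R 4-6 [J1]: (7,6,4)
R 6-5 [J1]: (7,7,4)
P 0-1 [J1]: (7,8,4)
Grübler: 3·6 − 2·8 − 4 = -2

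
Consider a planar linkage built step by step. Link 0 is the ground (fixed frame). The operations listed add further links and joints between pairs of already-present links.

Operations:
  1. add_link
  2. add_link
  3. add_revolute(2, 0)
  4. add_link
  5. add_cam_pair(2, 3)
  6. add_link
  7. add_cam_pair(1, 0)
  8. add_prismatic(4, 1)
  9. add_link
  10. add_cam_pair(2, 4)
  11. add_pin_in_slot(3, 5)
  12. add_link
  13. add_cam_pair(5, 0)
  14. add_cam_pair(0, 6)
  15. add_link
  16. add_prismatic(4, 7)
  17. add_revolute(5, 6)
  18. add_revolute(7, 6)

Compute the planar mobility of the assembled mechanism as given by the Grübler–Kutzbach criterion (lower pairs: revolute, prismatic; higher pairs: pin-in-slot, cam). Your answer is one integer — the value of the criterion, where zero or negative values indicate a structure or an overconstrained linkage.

ground; <1,0,0>
#1 <2,0,0>
#2 <3,0,0>
R:2↔0 J1 <3,1,0>
#3 <4,1,0>
C:2↔3 J2 <4,1,1>
#4 <5,1,1>
C:1↔0 J2 <5,1,2>
P:4↔1 J1 <5,2,2>
#5 <6,2,2>
C:2↔4 J2 <6,2,3>
PS:3↔5 J2 <6,2,4>
#6 <7,2,4>
C:5↔0 J2 <7,2,5>
C:0↔6 J2 <7,2,6>
#7 <8,2,6>
P:4↔7 J1 <8,3,6>
R:5↔6 J1 <8,4,6>
R:7↔6 J1 <8,5,6>
3×7 − 2×5 − 1×6 = 5

M = 5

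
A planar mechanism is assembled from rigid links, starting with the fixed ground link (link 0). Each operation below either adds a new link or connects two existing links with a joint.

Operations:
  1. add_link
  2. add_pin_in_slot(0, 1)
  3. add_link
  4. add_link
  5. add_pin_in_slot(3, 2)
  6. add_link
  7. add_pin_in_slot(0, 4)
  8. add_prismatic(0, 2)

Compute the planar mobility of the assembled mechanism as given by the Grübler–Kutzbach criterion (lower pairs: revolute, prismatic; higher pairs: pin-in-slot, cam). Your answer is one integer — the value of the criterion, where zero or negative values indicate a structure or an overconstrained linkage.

[1;0;0] (link 0 is ground)
L+ [2;0;0]
PS(0,1)∈J2 [2;0;1]
L+ [3;0;1]
L+ [4;0;1]
PS(3,2)∈J2 [4;0;2]
L+ [5;0;2]
PS(0,4)∈J2 [5;0;3]
P(0,2)∈J1 [5;1;3]
mobility = 12 − 2 − 3 = 7

M = 7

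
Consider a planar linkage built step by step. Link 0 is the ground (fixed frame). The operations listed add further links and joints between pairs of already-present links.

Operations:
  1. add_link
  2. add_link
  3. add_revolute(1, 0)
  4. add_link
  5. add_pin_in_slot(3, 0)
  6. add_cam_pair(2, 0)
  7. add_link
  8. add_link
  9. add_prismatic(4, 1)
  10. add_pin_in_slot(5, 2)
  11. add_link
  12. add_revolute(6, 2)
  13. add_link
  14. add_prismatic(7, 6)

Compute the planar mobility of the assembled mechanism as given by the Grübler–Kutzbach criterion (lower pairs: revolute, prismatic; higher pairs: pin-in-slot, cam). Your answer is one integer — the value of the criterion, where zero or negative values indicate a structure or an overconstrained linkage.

M = 10

(L,J1,J2)=(1,0,0); link0 fixed
link1: (2,0,0)
link2: (3,0,0)
R 1-0 [J1]: (3,1,0)
link3: (4,1,0)
PS 3-0 [J2]: (4,1,1)
C 2-0 [J2]: (4,1,2)
link4: (5,1,2)
link5: (6,1,2)
P 4-1 [J1]: (6,2,2)
PS 5-2 [J2]: (6,2,3)
link6: (7,2,3)
R 6-2 [J1]: (7,3,3)
link7: (8,3,3)
P 7-6 [J1]: (8,4,3)
Grübler: 3·7 − 2·4 − 3 = 10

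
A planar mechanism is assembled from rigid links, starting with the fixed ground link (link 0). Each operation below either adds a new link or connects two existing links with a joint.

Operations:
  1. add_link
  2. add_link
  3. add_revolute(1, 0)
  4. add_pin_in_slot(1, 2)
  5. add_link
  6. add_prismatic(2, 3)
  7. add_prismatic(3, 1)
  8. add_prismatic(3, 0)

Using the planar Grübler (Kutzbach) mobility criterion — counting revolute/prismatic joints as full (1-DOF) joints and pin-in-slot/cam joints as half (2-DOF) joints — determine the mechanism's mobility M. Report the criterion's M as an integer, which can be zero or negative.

ground; <1,0,0>
#1 <2,0,0>
#2 <3,0,0>
R:1↔0 J1 <3,1,0>
PS:1↔2 J2 <3,1,1>
#3 <4,1,1>
P:2↔3 J1 <4,2,1>
P:3↔1 J1 <4,3,1>
P:3↔0 J1 <4,4,1>
3×3 − 2×4 − 1×1 = 0

M = 0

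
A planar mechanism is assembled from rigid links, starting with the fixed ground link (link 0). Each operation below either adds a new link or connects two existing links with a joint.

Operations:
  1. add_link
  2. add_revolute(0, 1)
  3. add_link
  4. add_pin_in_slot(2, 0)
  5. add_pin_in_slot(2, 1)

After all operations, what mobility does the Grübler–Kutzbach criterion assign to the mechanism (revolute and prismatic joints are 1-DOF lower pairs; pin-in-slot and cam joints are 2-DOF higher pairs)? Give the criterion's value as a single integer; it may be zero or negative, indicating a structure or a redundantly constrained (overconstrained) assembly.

M = 2

link 0 = ground. State L|J1|J2 = 1|0|0
+link1  2|0|0
R(0,1) f=1→J1  2|1|0
+link2  3|1|0
PS(2,0) f=2→J2  3|1|1
PS(2,1) f=2→J2  3|1|2
M = 3(3−1)−2·1−2 = 6−2−2 = 2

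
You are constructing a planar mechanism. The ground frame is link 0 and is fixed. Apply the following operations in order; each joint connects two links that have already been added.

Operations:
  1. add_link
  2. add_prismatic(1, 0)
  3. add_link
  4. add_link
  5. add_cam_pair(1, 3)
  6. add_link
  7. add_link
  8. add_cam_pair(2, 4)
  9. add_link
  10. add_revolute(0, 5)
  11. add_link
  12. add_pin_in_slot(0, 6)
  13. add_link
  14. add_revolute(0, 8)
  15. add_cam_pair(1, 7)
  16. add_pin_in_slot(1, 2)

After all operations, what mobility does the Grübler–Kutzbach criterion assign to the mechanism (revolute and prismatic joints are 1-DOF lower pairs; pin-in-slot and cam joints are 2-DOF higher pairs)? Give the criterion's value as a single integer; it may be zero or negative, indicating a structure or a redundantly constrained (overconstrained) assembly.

M = 13

[1;0;0] (link 0 is ground)
L+ [2;0;0]
P(1,0)∈J1 [2;1;0]
L+ [3;1;0]
L+ [4;1;0]
C(1,3)∈J2 [4;1;1]
L+ [5;1;1]
L+ [6;1;1]
C(2,4)∈J2 [6;1;2]
L+ [7;1;2]
R(0,5)∈J1 [7;2;2]
L+ [8;2;2]
PS(0,6)∈J2 [8;2;3]
L+ [9;2;3]
R(0,8)∈J1 [9;3;3]
C(1,7)∈J2 [9;3;4]
PS(1,2)∈J2 [9;3;5]
mobility = 24 − 6 − 5 = 13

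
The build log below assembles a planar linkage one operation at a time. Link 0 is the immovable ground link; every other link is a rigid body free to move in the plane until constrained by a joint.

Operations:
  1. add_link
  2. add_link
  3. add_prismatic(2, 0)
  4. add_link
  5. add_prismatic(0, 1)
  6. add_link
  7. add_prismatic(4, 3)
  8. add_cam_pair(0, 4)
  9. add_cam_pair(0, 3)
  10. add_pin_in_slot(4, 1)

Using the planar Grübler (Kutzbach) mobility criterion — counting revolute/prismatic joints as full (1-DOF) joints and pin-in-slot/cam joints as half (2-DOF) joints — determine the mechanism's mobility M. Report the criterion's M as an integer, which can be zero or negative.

ground; <1,0,0>
#1 <2,0,0>
#2 <3,0,0>
P:2↔0 J1 <3,1,0>
#3 <4,1,0>
P:0↔1 J1 <4,2,0>
#4 <5,2,0>
P:4↔3 J1 <5,3,0>
C:0↔4 J2 <5,3,1>
C:0↔3 J2 <5,3,2>
PS:4↔1 J2 <5,3,3>
3×4 − 2×3 − 1×3 = 3

M = 3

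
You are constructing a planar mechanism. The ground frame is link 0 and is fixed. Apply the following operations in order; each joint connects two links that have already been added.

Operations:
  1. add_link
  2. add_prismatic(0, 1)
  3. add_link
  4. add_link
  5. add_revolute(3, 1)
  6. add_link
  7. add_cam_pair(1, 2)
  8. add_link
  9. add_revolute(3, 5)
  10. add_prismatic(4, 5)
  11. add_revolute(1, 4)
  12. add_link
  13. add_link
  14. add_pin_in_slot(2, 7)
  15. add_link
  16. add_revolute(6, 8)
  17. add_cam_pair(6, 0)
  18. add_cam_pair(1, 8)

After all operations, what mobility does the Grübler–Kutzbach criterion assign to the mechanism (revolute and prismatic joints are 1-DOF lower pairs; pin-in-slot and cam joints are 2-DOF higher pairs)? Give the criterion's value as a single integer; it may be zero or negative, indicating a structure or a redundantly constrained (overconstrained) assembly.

M = 8

link 0 = ground. State L|J1|J2 = 1|0|0
+link1  2|0|0
P(0,1) f=1→J1  2|1|0
+link2  3|1|0
+link3  4|1|0
R(3,1) f=1→J1  4|2|0
+link4  5|2|0
C(1,2) f=2→J2  5|2|1
+link5  6|2|1
R(3,5) f=1→J1  6|3|1
P(4,5) f=1→J1  6|4|1
R(1,4) f=1→J1  6|5|1
+link6  7|5|1
+link7  8|5|1
PS(2,7) f=2→J2  8|5|2
+link8  9|5|2
R(6,8) f=1→J1  9|6|2
C(6,0) f=2→J2  9|6|3
C(1,8) f=2→J2  9|6|4
M = 3(9−1)−2·6−4 = 24−12−4 = 8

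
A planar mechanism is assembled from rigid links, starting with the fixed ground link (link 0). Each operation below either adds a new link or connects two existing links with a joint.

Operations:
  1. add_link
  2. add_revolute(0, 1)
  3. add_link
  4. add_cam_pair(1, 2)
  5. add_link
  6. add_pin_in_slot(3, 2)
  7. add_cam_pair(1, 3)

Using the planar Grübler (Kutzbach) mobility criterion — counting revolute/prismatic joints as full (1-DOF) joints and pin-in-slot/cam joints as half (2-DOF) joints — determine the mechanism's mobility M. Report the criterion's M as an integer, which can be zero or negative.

[1;0;0] (link 0 is ground)
L+ [2;0;0]
R(0,1)∈J1 [2;1;0]
L+ [3;1;0]
C(1,2)∈J2 [3;1;1]
L+ [4;1;1]
PS(3,2)∈J2 [4;1;2]
C(1,3)∈J2 [4;1;3]
mobility = 9 − 2 − 3 = 4

M = 4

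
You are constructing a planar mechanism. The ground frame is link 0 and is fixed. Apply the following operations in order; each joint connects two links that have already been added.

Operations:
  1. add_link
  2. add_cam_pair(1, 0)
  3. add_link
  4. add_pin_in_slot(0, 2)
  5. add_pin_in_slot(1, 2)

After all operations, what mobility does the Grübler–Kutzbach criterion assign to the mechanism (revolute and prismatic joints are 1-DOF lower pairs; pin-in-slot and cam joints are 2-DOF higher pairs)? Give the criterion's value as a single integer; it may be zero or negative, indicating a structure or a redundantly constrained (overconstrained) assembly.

M = 3

[1;0;0] (link 0 is ground)
L+ [2;0;0]
C(1,0)∈J2 [2;0;1]
L+ [3;0;1]
PS(0,2)∈J2 [3;0;2]
PS(1,2)∈J2 [3;0;3]
mobility = 6 − 0 − 3 = 3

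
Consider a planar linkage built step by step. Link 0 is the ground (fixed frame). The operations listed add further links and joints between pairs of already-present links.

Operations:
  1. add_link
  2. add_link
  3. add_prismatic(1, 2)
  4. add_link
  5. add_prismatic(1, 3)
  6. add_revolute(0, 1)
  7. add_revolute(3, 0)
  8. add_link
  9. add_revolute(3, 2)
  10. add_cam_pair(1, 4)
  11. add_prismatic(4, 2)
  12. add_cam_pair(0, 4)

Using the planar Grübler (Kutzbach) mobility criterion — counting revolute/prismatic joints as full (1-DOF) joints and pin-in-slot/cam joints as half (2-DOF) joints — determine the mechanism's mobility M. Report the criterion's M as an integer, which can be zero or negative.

L=1 J1=0 J2=0
add link → L=2 J1=0 J2=0
add link → L=3 J1=0 J2=0
P@1,2 dof=1 J1 → L=3 J1=1 J2=0
add link → L=4 J1=1 J2=0
P@1,3 dof=1 J1 → L=4 J1=2 J2=0
R@0,1 dof=1 J1 → L=4 J1=3 J2=0
R@3,0 dof=1 J1 → L=4 J1=4 J2=0
add link → L=5 J1=4 J2=0
R@3,2 dof=1 J1 → L=5 J1=5 J2=0
C@1,4 dof=2 J2 → L=5 J1=5 J2=1
P@4,2 dof=1 J1 → L=5 J1=6 J2=1
C@0,4 dof=2 J2 → L=5 J1=6 J2=2
M=3(L−1)−2J1−J2=3·4−2·6−2=-2

M = -2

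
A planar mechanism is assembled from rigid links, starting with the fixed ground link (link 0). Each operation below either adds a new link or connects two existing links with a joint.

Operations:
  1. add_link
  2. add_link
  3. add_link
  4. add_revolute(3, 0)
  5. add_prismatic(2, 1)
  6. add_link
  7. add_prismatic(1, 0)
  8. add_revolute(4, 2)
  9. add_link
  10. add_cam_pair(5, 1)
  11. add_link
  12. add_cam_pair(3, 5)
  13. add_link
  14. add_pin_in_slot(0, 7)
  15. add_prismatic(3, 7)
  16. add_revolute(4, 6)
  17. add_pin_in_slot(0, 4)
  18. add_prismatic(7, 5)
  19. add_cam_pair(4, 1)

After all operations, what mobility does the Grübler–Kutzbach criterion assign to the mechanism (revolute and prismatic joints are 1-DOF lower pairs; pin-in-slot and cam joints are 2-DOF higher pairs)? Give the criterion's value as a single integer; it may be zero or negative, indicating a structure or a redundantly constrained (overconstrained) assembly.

M = 2

(L,J1,J2)=(1,0,0); link0 fixed
link1: (2,0,0)
link2: (3,0,0)
link3: (4,0,0)
R 3-0 [J1]: (4,1,0)
P 2-1 [J1]: (4,2,0)
link4: (5,2,0)
P 1-0 [J1]: (5,3,0)
R 4-2 [J1]: (5,4,0)
link5: (6,4,0)
C 5-1 [J2]: (6,4,1)
link6: (7,4,1)
C 3-5 [J2]: (7,4,2)
link7: (8,4,2)
PS 0-7 [J2]: (8,4,3)
P 3-7 [J1]: (8,5,3)
R 4-6 [J1]: (8,6,3)
PS 0-4 [J2]: (8,6,4)
P 7-5 [J1]: (8,7,4)
C 4-1 [J2]: (8,7,5)
Grübler: 3·7 − 2·7 − 5 = 2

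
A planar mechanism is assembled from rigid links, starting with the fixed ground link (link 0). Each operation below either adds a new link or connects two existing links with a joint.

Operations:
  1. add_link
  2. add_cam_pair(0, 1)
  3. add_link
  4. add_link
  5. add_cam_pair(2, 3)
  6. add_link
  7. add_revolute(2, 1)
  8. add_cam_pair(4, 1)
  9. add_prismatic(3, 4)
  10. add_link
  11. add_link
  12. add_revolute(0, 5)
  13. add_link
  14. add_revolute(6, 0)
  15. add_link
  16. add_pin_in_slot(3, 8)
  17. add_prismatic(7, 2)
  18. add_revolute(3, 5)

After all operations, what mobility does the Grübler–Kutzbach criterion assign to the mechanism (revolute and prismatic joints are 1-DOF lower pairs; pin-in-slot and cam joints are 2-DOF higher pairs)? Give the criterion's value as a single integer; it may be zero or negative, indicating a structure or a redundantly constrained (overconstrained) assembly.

link 0 = ground. State L|J1|J2 = 1|0|0
+link1  2|0|0
C(0,1) f=2→J2  2|0|1
+link2  3|0|1
+link3  4|0|1
C(2,3) f=2→J2  4|0|2
+link4  5|0|2
R(2,1) f=1→J1  5|1|2
C(4,1) f=2→J2  5|1|3
P(3,4) f=1→J1  5|2|3
+link5  6|2|3
+link6  7|2|3
R(0,5) f=1→J1  7|3|3
+link7  8|3|3
R(6,0) f=1→J1  8|4|3
+link8  9|4|3
PS(3,8) f=2→J2  9|4|4
P(7,2) f=1→J1  9|5|4
R(3,5) f=1→J1  9|6|4
M = 3(9−1)−2·6−4 = 24−12−4 = 8

M = 8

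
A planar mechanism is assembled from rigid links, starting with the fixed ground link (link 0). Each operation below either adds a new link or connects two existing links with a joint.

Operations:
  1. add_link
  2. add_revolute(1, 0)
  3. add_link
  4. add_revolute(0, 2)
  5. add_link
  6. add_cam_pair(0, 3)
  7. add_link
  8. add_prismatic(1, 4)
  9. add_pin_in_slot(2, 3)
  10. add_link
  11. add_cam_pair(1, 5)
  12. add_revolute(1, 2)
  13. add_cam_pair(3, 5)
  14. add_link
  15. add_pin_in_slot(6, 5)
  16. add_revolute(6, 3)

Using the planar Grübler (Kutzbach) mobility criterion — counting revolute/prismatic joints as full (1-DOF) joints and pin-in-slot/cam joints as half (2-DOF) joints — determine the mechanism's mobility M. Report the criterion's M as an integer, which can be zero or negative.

ground; <1,0,0>
#1 <2,0,0>
R:1↔0 J1 <2,1,0>
#2 <3,1,0>
R:0↔2 J1 <3,2,0>
#3 <4,2,0>
C:0↔3 J2 <4,2,1>
#4 <5,2,1>
P:1↔4 J1 <5,3,1>
PS:2↔3 J2 <5,3,2>
#5 <6,3,2>
C:1↔5 J2 <6,3,3>
R:1↔2 J1 <6,4,3>
C:3↔5 J2 <6,4,4>
#6 <7,4,4>
PS:6↔5 J2 <7,4,5>
R:6↔3 J1 <7,5,5>
3×6 − 2×5 − 1×5 = 3

M = 3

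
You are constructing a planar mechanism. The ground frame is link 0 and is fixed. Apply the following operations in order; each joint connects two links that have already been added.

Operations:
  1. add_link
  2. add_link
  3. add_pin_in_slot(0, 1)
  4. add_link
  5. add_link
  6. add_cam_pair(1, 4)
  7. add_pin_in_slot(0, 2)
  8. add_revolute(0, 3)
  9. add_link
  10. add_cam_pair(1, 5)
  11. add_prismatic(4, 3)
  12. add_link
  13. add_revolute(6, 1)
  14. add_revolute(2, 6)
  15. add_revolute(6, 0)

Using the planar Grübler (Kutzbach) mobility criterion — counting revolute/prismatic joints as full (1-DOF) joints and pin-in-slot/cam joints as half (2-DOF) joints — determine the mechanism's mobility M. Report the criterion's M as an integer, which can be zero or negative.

(L,J1,J2)=(1,0,0); link0 fixed
link1: (2,0,0)
link2: (3,0,0)
PS 0-1 [J2]: (3,0,1)
link3: (4,0,1)
link4: (5,0,1)
C 1-4 [J2]: (5,0,2)
PS 0-2 [J2]: (5,0,3)
R 0-3 [J1]: (5,1,3)
link5: (6,1,3)
C 1-5 [J2]: (6,1,4)
P 4-3 [J1]: (6,2,4)
link6: (7,2,4)
R 6-1 [J1]: (7,3,4)
R 2-6 [J1]: (7,4,4)
R 6-0 [J1]: (7,5,4)
Grübler: 3·6 − 2·5 − 4 = 4

M = 4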